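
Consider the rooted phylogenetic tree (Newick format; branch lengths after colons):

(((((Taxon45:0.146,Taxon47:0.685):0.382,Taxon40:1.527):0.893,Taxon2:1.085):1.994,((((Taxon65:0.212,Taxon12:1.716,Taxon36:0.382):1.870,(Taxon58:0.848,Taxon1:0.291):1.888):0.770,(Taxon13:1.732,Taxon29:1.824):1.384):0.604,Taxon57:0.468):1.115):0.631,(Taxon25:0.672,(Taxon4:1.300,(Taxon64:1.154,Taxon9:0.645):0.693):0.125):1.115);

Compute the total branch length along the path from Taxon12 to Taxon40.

10.489

The path runs Taxon12 → … → MRCA → … → Taxon40; the MRCA is the node subtending ((((Taxon45,Taxon47),Taxon40),Taxon2),((((Taxon65,Taxon12,Taxon36),(Taxon58,Taxon1)),(Taxon13,Taxon29)),Taxon57)).
Branch lengths along that path: 1.716 + 1.870 + 0.770 + 0.604 + 1.115 + 1.994 + 0.893 + 1.527 = 10.489.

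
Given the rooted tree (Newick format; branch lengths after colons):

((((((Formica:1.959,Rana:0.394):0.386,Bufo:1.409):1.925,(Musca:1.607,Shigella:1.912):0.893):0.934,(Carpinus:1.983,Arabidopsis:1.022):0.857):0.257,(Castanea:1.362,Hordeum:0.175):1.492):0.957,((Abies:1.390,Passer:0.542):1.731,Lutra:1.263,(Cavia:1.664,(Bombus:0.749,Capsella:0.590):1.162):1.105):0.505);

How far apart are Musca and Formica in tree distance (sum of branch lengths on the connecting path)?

6.770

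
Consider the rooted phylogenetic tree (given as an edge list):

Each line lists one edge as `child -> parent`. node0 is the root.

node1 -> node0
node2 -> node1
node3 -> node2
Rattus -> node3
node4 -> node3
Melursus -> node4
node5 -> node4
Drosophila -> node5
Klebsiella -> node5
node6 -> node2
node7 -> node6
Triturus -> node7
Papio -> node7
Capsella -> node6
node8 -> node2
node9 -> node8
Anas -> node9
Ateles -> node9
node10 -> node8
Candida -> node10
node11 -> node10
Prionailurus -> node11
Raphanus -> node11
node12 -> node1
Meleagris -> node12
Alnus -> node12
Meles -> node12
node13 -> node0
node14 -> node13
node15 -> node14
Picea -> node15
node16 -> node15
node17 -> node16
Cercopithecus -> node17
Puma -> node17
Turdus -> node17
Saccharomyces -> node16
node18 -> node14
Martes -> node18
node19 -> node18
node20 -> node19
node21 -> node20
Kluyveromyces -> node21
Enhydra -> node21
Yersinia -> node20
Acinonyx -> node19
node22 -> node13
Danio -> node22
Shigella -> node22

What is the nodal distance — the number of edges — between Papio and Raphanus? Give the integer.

The MRCA of Papio and Raphanus is the node subtending ((Rattus,(Melursus,(Drosophila,Klebsiella))),((Triturus,Papio),Capsella),((Anas,Ateles),(Candida,(Prionailurus,Raphanus)))).
From Papio up to that node: 3 branches. From Raphanus up to the same node: 4 branches. Total: 3 + 4 = 7.

7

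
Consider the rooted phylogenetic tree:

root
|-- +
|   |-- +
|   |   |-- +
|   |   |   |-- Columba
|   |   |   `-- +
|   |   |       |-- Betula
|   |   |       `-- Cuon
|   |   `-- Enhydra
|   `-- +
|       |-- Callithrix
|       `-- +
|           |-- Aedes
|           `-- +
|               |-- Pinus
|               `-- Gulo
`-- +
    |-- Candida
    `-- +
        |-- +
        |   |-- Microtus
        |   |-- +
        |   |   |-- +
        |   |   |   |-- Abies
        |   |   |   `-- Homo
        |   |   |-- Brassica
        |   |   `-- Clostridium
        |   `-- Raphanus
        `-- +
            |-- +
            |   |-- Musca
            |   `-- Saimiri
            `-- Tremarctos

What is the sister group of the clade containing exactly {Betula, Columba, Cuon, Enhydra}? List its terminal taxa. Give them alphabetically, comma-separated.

Aedes, Callithrix, Gulo, Pinus

The clade containing exactly {Betula, Columba, Cuon, Enhydra} attaches to the tree at the node subtending (((Columba,(Betula,Cuon)),Enhydra),(Callithrix,(Aedes,(Pinus,Gulo)))).
The other lineage descending from that same node — the sister group — is (Callithrix,(Aedes,(Pinus,Gulo))); its 4 tips in alphabetical order are the answer.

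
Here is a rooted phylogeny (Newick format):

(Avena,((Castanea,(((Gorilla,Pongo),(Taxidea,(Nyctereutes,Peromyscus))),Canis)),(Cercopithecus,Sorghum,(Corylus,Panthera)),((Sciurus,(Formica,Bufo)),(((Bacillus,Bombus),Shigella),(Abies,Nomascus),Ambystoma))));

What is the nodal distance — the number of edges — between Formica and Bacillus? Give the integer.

7

The MRCA of Formica and Bacillus is the node subtending ((Sciurus,(Formica,Bufo)),(((Bacillus,Bombus),Shigella),(Abies,Nomascus),Ambystoma)).
From Formica up to that node: 3 branches. From Bacillus up to the same node: 4 branches. Total: 3 + 4 = 7.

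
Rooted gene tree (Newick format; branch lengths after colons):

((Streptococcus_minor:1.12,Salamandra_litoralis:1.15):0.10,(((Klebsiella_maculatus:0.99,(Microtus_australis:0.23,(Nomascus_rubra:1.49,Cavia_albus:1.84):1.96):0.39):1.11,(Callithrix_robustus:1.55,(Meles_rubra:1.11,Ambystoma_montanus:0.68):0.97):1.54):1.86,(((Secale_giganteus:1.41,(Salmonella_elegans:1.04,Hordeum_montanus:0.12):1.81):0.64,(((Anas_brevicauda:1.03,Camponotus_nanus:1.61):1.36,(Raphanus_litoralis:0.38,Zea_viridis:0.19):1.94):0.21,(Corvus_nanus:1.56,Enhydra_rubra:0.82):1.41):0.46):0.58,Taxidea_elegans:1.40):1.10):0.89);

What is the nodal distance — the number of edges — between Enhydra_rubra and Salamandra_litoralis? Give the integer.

8

The MRCA of Enhydra_rubra and Salamandra_litoralis is the root of the tree.
From Enhydra_rubra up to that node: 6 branches. From Salamandra_litoralis up to the same node: 2 branches. Total: 6 + 2 = 8.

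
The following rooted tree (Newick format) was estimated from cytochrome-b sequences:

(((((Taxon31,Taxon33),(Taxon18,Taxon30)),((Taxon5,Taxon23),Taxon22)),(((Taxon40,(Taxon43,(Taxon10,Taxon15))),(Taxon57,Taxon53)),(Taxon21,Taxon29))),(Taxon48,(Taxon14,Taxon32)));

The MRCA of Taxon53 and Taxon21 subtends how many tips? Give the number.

8

The MRCA of Taxon53 and Taxon21 is the node subtending (((Taxon40,(Taxon43,(Taxon10,Taxon15))),(Taxon57,Taxon53)),(Taxon21,Taxon29)).
That clade contains 8 terminal taxa: Taxon10, Taxon15, Taxon21, Taxon29, Taxon40, Taxon43, Taxon53, Taxon57.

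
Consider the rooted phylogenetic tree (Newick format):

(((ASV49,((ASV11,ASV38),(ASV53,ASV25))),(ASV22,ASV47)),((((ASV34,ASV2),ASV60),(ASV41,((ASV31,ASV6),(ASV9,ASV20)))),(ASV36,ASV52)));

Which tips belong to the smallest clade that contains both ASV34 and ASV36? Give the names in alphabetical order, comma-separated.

Tracing ASV34: it sits inside (ASV34,ASV2).
Tracing ASV36: it sits inside (ASV36,ASV52).
The smallest clade enclosing both is ((((ASV34,ASV2),ASV60),(ASV41,((ASV31,ASV6),(ASV9,ASV20)))),(ASV36,ASV52)); the answer is its 10 terminal taxa in alphabetical order.

ASV2, ASV20, ASV31, ASV34, ASV36, ASV41, ASV52, ASV6, ASV60, ASV9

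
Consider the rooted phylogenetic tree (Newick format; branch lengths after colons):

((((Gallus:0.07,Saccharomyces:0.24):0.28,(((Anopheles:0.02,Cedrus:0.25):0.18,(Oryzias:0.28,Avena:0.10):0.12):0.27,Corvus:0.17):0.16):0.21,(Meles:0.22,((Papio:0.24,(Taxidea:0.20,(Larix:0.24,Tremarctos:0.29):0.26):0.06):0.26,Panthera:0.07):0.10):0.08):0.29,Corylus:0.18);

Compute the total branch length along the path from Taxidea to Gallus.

The path runs Taxidea → … → MRCA → … → Gallus; the MRCA is the node subtending (((Gallus,Saccharomyces),(((Anopheles,Cedrus),(Oryzias,Avena)),Corvus)),(Meles,((Papio,(Taxidea,(Larix,Tremarctos))),Panthera))).
Branch lengths along that path: 0.20 + 0.06 + 0.26 + 0.10 + 0.08 + 0.21 + 0.28 + 0.07 = 1.26.

1.26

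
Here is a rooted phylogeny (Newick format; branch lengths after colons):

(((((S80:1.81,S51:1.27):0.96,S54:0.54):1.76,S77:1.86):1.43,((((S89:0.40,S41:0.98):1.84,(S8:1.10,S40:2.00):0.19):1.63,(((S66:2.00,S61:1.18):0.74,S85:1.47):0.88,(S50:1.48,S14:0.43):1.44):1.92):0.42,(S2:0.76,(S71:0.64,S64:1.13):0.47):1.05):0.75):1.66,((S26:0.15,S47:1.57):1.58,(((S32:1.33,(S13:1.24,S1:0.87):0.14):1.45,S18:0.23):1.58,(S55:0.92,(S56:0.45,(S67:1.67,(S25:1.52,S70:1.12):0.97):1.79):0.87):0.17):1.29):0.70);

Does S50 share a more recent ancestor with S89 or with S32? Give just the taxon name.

S89

The MRCA of S50 and S89 subtends (((S89,S41),(S8,S40)),(((S66,S61),S85),(S50,S14))) (9 taxa).
The MRCA of S50 and S32 is the root, subtending the entire tree (27 taxa).
The first is nested inside the second, so S50 shares a more recent common ancestor with S89.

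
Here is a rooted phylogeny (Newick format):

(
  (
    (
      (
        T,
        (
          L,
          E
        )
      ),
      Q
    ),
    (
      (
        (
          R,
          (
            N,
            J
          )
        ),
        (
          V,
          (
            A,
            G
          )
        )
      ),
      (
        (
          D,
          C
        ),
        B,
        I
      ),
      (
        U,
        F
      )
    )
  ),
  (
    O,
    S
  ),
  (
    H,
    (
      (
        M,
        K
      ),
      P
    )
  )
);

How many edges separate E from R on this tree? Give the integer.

8

The MRCA of E and R is the node subtending (((T,(L,E)),Q),(((R,(N,J)),(V,(A,G))),((D,C),B,I),(U,F))).
From E up to that node: 4 branches. From R up to the same node: 4 branches. Total: 4 + 4 = 8.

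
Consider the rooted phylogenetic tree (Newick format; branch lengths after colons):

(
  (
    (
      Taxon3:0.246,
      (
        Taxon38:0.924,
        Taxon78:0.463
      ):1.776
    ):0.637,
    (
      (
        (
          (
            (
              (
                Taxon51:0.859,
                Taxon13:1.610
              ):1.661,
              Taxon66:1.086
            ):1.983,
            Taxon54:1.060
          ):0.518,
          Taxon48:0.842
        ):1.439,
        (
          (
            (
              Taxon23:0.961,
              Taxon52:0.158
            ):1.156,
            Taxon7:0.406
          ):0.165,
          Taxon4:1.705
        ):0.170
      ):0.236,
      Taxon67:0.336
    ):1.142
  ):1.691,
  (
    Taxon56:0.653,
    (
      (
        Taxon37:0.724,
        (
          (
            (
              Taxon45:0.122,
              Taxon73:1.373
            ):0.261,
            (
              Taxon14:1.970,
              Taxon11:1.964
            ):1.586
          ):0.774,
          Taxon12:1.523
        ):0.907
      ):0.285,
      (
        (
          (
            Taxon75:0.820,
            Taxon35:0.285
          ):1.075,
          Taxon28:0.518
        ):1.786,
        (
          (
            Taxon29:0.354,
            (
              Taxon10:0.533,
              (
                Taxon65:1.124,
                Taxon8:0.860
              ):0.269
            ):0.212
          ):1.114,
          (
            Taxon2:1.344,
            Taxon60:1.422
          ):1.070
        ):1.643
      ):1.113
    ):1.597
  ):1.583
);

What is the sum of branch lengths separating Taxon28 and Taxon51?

The path runs Taxon28 → … → MRCA → … → Taxon51; the MRCA is the root of the tree.
Branch lengths along that path: 0.518 + 1.786 + 1.113 + 1.597 + 1.583 + 1.691 + 1.142 + 0.236 + 1.439 + 0.518 + 1.983 + 1.661 + 0.859 = 16.126.

16.126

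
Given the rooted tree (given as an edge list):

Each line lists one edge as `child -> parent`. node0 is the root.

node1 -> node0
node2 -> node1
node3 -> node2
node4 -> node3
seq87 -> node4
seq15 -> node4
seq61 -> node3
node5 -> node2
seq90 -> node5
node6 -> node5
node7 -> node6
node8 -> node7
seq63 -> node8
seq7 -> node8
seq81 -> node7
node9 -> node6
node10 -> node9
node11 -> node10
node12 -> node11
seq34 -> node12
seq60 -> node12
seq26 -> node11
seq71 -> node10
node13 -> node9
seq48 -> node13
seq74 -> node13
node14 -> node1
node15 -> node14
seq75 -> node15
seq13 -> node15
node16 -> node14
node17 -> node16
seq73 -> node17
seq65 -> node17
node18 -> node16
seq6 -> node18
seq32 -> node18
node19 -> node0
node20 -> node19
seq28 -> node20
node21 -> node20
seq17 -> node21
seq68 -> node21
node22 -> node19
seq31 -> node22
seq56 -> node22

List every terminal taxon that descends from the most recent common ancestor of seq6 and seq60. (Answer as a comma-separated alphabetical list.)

Tracing seq6: it sits inside (seq6,seq32).
Tracing seq60: it sits inside (seq34,seq60).
The smallest clade enclosing both is ((((seq87,seq15),seq61),(seq90,(((seq63,seq7),seq81),((((seq34,seq60),seq26),seq71),(seq48,seq74))))),((seq75,seq13),((seq73,seq65),(seq6,seq32)))); the answer is its 19 terminal taxa in alphabetical order.

seq13, seq15, seq26, seq32, seq34, seq48, seq6, seq60, seq61, seq63, seq65, seq7, seq71, seq73, seq74, seq75, seq81, seq87, seq90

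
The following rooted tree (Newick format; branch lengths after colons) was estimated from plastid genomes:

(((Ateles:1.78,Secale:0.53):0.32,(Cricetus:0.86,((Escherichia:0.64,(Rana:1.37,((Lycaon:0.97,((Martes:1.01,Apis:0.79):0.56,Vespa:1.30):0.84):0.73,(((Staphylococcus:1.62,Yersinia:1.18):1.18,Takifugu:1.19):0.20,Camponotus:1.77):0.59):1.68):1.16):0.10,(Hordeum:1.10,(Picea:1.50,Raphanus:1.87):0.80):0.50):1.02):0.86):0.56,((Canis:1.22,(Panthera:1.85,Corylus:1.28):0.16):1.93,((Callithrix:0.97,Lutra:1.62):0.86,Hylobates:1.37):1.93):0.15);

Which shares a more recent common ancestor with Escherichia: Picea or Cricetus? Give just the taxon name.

The MRCA of Escherichia and Picea subtends ((Escherichia,(Rana,((Lycaon,((Martes,Apis),Vespa)),(((Staphylococcus,Yersinia),Takifugu),Camponotus)))),(Hordeum,(Picea,Raphanus))) (13 taxa).
The MRCA of Escherichia and Cricetus subtends (Cricetus,((Escherichia,(Rana,((Lycaon,((Martes,Apis),Vespa)),(((Staphylococcus,Yersinia),Takifugu),Camponotus)))),(Hordeum,(Picea,Raphanus)))) (14 taxa).
The first is nested inside the second, so Escherichia shares a more recent common ancestor with Picea.

Picea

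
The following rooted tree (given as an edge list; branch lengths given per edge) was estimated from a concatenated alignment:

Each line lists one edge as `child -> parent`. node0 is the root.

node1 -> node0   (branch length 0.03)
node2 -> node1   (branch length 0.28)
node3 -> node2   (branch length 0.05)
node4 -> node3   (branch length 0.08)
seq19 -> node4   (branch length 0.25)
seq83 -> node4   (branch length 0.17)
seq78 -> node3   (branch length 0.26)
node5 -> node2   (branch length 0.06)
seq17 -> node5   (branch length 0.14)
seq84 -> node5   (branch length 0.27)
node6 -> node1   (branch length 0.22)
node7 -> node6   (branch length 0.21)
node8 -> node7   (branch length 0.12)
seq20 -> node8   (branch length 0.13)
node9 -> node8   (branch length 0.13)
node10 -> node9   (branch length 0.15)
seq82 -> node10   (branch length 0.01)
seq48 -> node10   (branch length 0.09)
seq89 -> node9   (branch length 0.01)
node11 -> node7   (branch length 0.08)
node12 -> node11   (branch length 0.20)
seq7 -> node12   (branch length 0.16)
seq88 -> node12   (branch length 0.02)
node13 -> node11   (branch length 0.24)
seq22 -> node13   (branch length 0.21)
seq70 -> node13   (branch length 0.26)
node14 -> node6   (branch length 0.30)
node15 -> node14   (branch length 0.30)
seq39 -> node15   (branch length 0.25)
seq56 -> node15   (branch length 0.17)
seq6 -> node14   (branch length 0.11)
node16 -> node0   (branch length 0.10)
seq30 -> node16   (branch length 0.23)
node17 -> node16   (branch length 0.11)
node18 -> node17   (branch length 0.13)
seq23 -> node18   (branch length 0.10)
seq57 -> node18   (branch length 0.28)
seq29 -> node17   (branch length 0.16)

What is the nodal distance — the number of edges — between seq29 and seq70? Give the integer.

9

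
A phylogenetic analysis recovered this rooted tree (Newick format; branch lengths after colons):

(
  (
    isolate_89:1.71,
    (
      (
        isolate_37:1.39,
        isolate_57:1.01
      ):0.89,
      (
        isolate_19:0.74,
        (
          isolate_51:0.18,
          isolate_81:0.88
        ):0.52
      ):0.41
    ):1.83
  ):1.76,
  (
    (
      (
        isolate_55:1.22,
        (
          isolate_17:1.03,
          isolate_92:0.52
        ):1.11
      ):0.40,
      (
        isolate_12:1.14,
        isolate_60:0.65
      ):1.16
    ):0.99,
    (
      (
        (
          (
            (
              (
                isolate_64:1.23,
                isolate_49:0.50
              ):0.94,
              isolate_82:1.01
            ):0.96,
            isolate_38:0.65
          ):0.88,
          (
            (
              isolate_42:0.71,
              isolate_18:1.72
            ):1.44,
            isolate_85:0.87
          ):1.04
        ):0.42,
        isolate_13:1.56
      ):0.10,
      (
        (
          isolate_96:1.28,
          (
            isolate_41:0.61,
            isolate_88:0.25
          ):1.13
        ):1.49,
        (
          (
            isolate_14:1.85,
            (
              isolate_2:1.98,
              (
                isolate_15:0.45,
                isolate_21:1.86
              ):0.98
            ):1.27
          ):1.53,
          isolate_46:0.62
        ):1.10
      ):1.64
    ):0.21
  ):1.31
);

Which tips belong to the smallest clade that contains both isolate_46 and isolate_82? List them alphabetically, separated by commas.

isolate_13, isolate_14, isolate_15, isolate_18, isolate_2, isolate_21, isolate_38, isolate_41, isolate_42, isolate_46, isolate_49, isolate_64, isolate_82, isolate_85, isolate_88, isolate_96

Tracing isolate_46: it sits inside ((isolate_14,(isolate_2,(isolate_15,isolate_21))),isolate_46).
Tracing isolate_82: it sits inside ((isolate_64,isolate_49),isolate_82).
The smallest clade enclosing both is ((((((isolate_64,isolate_49),isolate_82),isolate_38),((isolate_42,isolate_18),isolate_85)),isolate_13),((isolate_96,(isolate_41,isolate_88)),((isolate_14,(isolate_2,(isolate_15,isolate_21))),isolate_46))); the answer is its 16 terminal taxa in alphabetical order.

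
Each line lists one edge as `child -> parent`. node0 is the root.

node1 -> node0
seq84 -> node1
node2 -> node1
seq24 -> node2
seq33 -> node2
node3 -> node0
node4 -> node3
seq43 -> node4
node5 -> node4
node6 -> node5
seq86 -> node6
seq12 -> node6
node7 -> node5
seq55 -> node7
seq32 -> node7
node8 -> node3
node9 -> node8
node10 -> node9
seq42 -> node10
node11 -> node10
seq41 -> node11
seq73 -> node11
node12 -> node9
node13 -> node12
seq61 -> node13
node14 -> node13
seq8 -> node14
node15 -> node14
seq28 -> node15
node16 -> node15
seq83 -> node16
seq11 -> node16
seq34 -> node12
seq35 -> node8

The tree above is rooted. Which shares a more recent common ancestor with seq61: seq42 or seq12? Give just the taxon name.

seq42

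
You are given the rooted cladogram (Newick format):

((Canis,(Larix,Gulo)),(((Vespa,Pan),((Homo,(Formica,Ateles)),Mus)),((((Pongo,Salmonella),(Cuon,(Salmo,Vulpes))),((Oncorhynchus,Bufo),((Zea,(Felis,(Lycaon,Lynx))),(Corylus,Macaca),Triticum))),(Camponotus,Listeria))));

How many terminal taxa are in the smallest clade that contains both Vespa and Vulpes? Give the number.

The MRCA of Vespa and Vulpes is the node subtending (((Vespa,Pan),((Homo,(Formica,Ateles)),Mus)),((((Pongo,Salmonella),(Cuon,(Salmo,Vulpes))),((Oncorhynchus,Bufo),((Zea,(Felis,(Lycaon,Lynx))),(Corylus,Macaca),Triticum))),(Camponotus,Listeria))).
That clade contains 22 terminal taxa: Ateles, Bufo, Camponotus, Corylus, Cuon, Felis, Formica, Homo, Listeria, Lycaon, Lynx, Macaca, Mus, Oncorhynchus, Pan, Pongo, Salmo, Salmonella, Triticum, Vespa, Vulpes, Zea.

22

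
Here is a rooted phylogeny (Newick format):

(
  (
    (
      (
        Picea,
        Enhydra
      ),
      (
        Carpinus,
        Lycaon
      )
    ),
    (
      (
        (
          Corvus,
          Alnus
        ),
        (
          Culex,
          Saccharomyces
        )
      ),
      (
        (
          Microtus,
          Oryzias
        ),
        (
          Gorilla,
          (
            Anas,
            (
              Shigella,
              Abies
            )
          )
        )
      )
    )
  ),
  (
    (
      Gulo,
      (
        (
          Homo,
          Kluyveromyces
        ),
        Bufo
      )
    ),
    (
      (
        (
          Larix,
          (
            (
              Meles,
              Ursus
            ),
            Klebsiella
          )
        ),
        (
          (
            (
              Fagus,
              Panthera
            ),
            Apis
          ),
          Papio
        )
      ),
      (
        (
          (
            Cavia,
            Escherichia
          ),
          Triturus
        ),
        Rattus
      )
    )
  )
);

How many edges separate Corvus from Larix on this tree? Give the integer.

10

The MRCA of Corvus and Larix is the root of the tree.
From Corvus up to that node: 5 branches. From Larix up to the same node: 5 branches. Total: 5 + 5 = 10.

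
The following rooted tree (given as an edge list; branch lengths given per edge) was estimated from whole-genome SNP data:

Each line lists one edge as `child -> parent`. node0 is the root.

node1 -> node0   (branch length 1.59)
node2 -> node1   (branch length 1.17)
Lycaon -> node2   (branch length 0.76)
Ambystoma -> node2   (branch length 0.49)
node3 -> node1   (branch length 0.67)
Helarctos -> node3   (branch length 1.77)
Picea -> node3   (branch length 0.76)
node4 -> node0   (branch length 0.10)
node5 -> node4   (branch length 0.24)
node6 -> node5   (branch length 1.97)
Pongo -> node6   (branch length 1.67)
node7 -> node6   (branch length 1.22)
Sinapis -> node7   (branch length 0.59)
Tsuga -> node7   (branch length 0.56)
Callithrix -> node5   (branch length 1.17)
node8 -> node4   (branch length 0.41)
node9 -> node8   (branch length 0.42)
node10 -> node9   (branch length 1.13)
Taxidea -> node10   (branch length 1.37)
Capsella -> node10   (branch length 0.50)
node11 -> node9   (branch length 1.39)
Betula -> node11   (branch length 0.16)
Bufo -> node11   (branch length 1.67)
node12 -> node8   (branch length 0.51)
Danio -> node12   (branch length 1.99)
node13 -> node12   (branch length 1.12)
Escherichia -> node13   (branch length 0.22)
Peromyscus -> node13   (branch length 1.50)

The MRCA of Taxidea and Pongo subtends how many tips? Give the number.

11

The MRCA of Taxidea and Pongo is the node subtending (((Pongo,(Sinapis,Tsuga)),Callithrix),(((Taxidea,Capsella),(Betula,Bufo)),(Danio,(Escherichia,Peromyscus)))).
That clade contains 11 terminal taxa: Betula, Bufo, Callithrix, Capsella, Danio, Escherichia, Peromyscus, Pongo, Sinapis, Taxidea, Tsuga.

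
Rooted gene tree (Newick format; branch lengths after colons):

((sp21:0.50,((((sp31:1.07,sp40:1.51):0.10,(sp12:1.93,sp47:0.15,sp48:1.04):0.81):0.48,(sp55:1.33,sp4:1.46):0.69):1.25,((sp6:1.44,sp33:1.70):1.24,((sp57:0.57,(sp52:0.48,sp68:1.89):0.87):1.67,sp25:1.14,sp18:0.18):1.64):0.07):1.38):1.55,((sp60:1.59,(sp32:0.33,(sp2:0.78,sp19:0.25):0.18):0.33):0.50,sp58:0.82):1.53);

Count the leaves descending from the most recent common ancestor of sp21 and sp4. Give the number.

15

The MRCA of sp21 and sp4 is the node subtending (sp21,((((sp31,sp40),(sp12,sp47,sp48)),(sp55,sp4)),((sp6,sp33),((sp57,(sp52,sp68)),sp25,sp18)))).
That clade contains 15 terminal taxa: sp12, sp18, sp21, sp25, sp31, sp33, sp4, sp40, sp47, sp48, sp52, sp55, sp57, sp6, sp68.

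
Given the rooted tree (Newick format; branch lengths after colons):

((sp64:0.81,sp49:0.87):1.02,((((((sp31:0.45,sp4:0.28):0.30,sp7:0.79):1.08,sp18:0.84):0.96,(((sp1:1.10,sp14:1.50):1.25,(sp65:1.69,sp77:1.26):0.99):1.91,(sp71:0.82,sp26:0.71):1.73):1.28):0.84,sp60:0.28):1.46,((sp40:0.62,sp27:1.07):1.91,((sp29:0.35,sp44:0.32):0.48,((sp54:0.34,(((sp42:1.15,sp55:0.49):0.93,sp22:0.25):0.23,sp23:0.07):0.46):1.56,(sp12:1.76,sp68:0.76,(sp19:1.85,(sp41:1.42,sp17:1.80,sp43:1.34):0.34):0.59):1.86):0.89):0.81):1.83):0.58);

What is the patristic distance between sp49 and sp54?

7.90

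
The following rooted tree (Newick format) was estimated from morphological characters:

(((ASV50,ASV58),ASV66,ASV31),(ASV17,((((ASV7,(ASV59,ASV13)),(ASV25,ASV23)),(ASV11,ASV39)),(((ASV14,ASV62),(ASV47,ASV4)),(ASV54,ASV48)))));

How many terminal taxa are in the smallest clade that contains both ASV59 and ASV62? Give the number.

13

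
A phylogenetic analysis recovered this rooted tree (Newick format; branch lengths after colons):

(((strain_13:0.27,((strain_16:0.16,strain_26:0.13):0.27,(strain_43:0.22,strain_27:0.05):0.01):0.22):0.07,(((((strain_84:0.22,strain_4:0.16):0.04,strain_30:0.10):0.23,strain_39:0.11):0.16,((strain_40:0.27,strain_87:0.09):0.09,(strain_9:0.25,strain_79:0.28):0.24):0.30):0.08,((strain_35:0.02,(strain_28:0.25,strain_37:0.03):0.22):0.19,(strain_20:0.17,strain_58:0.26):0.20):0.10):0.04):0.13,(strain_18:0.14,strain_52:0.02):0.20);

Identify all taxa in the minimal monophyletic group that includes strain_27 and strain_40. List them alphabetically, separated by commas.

strain_13, strain_16, strain_20, strain_26, strain_27, strain_28, strain_30, strain_35, strain_37, strain_39, strain_4, strain_40, strain_43, strain_58, strain_79, strain_84, strain_87, strain_9

Tracing strain_27: it sits inside (strain_43,strain_27).
Tracing strain_40: it sits inside (strain_40,strain_87).
The smallest clade enclosing both is ((strain_13,((strain_16,strain_26),(strain_43,strain_27))),(((((strain_84,strain_4),strain_30),strain_39),((strain_40,strain_87),(strain_9,strain_79))),((strain_35,(strain_28,strain_37)),(strain_20,strain_58)))); the answer is its 18 terminal taxa in alphabetical order.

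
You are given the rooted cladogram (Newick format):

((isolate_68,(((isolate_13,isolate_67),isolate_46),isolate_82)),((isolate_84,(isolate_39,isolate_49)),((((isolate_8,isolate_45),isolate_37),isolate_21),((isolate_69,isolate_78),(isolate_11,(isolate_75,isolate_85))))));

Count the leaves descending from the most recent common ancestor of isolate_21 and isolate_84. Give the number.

12

The MRCA of isolate_21 and isolate_84 is the node subtending ((isolate_84,(isolate_39,isolate_49)),((((isolate_8,isolate_45),isolate_37),isolate_21),((isolate_69,isolate_78),(isolate_11,(isolate_75,isolate_85))))).
That clade contains 12 terminal taxa: isolate_11, isolate_21, isolate_37, isolate_39, isolate_45, isolate_49, isolate_69, isolate_75, isolate_78, isolate_8, isolate_84, isolate_85.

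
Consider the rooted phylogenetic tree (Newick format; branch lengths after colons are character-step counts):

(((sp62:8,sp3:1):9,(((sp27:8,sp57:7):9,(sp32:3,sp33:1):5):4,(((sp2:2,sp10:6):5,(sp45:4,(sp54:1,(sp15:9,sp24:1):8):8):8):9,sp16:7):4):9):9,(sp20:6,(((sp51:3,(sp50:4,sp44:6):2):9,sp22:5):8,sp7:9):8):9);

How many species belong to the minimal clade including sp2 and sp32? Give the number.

11

The MRCA of sp2 and sp32 is the node subtending (((sp27,sp57),(sp32,sp33)),(((sp2,sp10),(sp45,(sp54,(sp15,sp24)))),sp16)).
That clade contains 11 terminal taxa: sp10, sp15, sp16, sp2, sp24, sp27, sp32, sp33, sp45, sp54, sp57.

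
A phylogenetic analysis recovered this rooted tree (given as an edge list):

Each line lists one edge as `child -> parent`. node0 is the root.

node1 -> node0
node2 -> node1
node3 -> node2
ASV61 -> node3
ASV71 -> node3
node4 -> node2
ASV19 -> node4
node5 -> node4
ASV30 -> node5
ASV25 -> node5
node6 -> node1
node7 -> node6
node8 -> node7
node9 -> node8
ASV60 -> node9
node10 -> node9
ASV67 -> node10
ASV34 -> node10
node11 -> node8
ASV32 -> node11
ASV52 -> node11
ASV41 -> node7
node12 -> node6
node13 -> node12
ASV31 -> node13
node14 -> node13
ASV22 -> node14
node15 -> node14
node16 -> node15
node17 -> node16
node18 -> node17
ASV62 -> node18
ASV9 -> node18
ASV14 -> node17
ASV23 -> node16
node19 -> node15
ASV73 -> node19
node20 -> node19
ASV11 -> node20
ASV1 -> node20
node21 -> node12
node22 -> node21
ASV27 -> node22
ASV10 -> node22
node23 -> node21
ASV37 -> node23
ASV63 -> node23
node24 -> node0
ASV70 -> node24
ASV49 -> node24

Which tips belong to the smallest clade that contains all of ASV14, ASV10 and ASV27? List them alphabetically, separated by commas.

ASV1, ASV10, ASV11, ASV14, ASV22, ASV23, ASV27, ASV31, ASV37, ASV62, ASV63, ASV73, ASV9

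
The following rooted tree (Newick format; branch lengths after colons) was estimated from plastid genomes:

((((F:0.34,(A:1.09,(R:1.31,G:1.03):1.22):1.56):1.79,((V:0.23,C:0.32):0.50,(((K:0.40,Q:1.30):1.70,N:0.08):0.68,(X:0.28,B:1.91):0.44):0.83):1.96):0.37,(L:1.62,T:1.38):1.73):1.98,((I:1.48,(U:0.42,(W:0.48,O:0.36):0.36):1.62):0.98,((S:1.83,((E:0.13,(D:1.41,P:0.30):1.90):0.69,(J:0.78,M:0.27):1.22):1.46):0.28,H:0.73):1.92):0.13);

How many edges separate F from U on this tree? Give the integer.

8

The MRCA of F and U is the root of the tree.
From F up to that node: 4 branches. From U up to the same node: 4 branches. Total: 4 + 4 = 8.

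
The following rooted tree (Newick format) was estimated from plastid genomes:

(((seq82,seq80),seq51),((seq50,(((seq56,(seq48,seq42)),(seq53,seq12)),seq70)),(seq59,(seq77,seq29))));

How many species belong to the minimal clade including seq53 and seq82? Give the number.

The MRCA of seq53 and seq82 is the root, so the clade is the entire tree.
That clade contains 13 terminal taxa: seq12, seq29, seq42, seq48, seq50, seq51, seq53, seq56, seq59, seq70, seq77, seq80, seq82.

13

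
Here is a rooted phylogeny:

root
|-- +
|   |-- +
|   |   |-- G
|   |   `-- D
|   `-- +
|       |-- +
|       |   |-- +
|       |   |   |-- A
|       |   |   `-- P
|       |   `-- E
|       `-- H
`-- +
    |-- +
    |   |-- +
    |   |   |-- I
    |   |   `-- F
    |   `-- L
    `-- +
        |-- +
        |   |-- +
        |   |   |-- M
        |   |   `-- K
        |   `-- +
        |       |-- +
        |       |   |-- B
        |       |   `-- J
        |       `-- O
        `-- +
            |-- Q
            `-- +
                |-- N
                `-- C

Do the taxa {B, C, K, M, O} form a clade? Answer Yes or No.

The MRCA of the listed taxa subtends (((M,K),((B,J),O)),(Q,(N,C))).
That clade also contains J, N, Q, which are not in the proposed group, so the group is not monophyletic.

No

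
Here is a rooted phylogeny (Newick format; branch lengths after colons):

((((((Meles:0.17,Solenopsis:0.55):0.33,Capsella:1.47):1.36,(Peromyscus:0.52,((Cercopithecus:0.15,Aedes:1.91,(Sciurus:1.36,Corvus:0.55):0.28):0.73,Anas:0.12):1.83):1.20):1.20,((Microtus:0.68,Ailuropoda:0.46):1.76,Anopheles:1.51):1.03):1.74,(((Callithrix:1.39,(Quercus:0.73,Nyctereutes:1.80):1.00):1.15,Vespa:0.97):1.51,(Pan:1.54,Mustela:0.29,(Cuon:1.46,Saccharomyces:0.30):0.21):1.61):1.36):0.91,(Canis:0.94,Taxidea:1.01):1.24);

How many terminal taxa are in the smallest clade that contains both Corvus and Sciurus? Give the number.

2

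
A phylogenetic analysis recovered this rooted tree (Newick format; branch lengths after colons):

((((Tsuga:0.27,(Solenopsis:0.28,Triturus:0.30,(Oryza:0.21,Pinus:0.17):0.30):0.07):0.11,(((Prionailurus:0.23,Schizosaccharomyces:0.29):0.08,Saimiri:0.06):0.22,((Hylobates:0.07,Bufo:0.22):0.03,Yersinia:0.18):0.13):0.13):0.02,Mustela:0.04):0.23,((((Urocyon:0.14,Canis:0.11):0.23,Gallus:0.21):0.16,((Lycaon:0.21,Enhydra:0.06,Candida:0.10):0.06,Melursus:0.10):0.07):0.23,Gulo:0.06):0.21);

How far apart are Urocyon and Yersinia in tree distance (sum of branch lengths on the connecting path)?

The path runs Urocyon → … → MRCA → … → Yersinia; the MRCA is the root of the tree.
Branch lengths along that path: 0.14 + 0.23 + 0.16 + 0.23 + 0.21 + 0.23 + 0.02 + 0.13 + 0.13 + 0.18 = 1.66.

1.66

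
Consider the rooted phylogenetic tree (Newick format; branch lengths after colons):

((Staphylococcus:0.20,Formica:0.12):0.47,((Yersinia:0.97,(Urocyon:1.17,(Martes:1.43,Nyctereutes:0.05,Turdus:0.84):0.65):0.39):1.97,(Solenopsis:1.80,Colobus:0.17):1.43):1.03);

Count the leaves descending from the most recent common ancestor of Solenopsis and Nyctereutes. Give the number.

The MRCA of Solenopsis and Nyctereutes is the node subtending ((Yersinia,(Urocyon,(Martes,Nyctereutes,Turdus))),(Solenopsis,Colobus)).
That clade contains 7 terminal taxa: Colobus, Martes, Nyctereutes, Solenopsis, Turdus, Urocyon, Yersinia.

7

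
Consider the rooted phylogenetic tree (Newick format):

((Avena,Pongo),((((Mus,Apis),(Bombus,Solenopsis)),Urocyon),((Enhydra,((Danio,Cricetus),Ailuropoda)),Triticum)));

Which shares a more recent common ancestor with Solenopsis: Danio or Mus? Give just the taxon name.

Mus

The MRCA of Solenopsis and Mus subtends ((Mus,Apis),(Bombus,Solenopsis)) (4 taxa).
The MRCA of Solenopsis and Danio subtends ((((Mus,Apis),(Bombus,Solenopsis)),Urocyon),((Enhydra,((Danio,Cricetus),Ailuropoda)),Triticum)) (10 taxa).
The first is nested inside the second, so Solenopsis shares a more recent common ancestor with Mus.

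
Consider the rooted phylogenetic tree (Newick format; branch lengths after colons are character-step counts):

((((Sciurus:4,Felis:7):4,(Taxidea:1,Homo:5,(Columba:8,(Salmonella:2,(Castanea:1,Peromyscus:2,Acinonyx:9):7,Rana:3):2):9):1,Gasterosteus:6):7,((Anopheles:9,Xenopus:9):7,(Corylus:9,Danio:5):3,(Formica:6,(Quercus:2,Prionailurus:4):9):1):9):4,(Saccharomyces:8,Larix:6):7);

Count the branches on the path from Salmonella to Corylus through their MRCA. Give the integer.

8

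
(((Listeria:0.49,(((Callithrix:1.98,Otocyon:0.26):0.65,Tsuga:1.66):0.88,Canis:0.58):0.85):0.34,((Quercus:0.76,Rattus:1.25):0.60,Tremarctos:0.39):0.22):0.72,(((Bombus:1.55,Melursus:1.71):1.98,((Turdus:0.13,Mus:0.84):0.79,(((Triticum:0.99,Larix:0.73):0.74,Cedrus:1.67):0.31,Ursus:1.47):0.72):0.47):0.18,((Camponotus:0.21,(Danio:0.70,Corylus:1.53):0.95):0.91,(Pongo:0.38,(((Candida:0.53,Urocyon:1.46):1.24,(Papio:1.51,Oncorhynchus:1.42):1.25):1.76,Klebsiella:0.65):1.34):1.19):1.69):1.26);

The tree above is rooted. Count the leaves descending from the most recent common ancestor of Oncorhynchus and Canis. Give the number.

25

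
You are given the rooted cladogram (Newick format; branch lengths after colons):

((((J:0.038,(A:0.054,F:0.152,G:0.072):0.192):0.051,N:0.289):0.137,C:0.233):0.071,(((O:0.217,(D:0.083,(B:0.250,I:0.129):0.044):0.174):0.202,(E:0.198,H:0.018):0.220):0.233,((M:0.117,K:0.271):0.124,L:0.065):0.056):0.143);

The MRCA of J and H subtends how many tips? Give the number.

15

The MRCA of J and H is the root, so the clade is the entire tree.
That clade contains 15 terminal taxa: A, B, C, D, E, F, G, H, I, J, K, L, M, N, O.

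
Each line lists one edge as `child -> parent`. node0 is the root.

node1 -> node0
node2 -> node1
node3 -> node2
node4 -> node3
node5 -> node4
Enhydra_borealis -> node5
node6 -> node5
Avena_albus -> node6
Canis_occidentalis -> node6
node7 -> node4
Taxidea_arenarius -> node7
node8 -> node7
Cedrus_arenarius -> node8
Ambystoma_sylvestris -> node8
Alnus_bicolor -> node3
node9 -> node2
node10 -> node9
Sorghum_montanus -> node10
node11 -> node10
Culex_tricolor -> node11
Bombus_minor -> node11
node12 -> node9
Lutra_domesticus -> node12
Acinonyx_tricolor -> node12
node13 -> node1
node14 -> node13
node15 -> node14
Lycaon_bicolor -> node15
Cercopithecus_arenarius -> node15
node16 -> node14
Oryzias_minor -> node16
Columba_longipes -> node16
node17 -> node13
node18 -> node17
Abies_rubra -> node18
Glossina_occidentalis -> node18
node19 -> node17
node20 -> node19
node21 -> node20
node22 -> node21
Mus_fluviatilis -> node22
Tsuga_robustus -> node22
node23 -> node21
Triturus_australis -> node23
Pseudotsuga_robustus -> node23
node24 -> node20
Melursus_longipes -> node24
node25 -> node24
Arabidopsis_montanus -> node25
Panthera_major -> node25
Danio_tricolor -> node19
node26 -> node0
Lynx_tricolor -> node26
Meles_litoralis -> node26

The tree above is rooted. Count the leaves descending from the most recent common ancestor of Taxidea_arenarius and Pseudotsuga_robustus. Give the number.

26

The MRCA of Taxidea_arenarius and Pseudotsuga_robustus is the node subtending (((((Enhydra_borealis,(Avena_albus,Canis_occidentalis)),(Taxidea_arenarius,(Cedrus_arenarius,Ambystoma_sylvestris))),Alnus_bicolor),((Sorghum_montanus,(Culex_tricolor,Bombus_minor)),(Lutra_domesticus,Acinonyx_tricolor))),(((Lycaon_bicolor,Cercopithecus_arenarius),(Oryzias_minor,Columba_longipes)),((Abies_rubra,Glossina_occidentalis),((((Mus_fluviatilis,Tsuga_robustus),(Triturus_australis,Pseudotsuga_robustus)),(Melursus_longipes,(Arabidopsis_montanus,Panthera_major))),Danio_tricolor)))).
That clade contains 26 terminal taxa: Abies_rubra, Acinonyx_tricolor, Alnus_bicolor, Ambystoma_sylvestris, Arabidopsis_montanus, Avena_albus, Bombus_minor, Canis_occidentalis, Cedrus_arenarius, Cercopithecus_arenarius, Columba_longipes, Culex_tricolor, Danio_tricolor, Enhydra_borealis, Glossina_occidentalis, Lutra_domesticus, Lycaon_bicolor, Melursus_longipes, Mus_fluviatilis, Oryzias_minor, Panthera_major, Pseudotsuga_robustus, Sorghum_montanus, Taxidea_arenarius, Triturus_australis, Tsuga_robustus.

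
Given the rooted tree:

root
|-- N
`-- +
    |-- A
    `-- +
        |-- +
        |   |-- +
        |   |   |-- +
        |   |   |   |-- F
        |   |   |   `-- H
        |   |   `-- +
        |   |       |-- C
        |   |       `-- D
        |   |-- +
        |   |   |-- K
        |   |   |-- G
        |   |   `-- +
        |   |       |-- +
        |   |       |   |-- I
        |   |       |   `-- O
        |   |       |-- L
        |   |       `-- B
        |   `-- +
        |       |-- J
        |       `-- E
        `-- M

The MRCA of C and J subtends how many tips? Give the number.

The MRCA of C and J is the node subtending (((F,H),(C,D)),(K,G,((I,O),L,B)),(J,E)).
That clade contains 12 terminal taxa: B, C, D, E, F, G, H, I, J, K, L, O.

12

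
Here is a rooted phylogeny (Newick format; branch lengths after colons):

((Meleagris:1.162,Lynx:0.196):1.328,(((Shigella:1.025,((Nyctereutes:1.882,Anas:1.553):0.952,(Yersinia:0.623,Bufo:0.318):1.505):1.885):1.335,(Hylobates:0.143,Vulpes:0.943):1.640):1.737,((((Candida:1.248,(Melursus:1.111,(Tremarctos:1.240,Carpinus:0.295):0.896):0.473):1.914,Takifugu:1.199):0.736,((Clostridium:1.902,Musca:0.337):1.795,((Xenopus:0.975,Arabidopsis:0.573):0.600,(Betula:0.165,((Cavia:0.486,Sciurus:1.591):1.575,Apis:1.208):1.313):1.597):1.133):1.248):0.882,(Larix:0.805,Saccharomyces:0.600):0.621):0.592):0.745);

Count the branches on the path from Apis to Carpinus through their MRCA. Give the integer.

The MRCA of Apis and Carpinus is the node subtending (((Candida,(Melursus,(Tremarctos,Carpinus))),Takifugu),((Clostridium,Musca),((Xenopus,Arabidopsis),(Betula,((Cavia,Sciurus),Apis))))).
From Apis up to that node: 5 branches. From Carpinus up to the same node: 5 branches. Total: 5 + 5 = 10.

10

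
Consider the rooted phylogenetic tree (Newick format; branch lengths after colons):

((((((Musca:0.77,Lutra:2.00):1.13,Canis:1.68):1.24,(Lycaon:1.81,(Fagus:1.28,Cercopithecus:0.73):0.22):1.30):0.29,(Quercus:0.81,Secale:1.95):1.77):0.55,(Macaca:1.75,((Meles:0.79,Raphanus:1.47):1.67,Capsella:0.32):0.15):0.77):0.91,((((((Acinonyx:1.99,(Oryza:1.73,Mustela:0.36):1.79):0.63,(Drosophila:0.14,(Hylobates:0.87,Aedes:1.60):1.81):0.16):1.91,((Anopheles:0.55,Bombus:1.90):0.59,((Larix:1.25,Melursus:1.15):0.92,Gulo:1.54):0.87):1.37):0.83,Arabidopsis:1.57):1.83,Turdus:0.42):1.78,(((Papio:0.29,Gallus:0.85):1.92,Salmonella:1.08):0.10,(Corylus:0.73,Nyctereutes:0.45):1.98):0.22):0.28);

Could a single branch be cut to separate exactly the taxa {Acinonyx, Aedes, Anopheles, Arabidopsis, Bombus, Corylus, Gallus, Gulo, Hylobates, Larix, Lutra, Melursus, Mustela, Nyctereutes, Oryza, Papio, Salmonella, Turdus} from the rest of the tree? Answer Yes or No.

No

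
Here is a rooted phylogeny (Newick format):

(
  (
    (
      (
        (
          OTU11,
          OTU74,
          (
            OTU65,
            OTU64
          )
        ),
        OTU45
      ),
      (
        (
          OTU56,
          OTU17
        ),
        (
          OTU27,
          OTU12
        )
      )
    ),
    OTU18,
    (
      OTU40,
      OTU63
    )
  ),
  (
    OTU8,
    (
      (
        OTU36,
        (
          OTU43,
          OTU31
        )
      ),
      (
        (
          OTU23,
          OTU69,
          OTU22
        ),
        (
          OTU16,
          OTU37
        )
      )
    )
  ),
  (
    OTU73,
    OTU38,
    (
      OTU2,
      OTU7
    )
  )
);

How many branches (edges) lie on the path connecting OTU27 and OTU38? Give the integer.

7

The MRCA of OTU27 and OTU38 is the root of the tree.
From OTU27 up to that node: 5 branches. From OTU38 up to the same node: 2 branches. Total: 5 + 2 = 7.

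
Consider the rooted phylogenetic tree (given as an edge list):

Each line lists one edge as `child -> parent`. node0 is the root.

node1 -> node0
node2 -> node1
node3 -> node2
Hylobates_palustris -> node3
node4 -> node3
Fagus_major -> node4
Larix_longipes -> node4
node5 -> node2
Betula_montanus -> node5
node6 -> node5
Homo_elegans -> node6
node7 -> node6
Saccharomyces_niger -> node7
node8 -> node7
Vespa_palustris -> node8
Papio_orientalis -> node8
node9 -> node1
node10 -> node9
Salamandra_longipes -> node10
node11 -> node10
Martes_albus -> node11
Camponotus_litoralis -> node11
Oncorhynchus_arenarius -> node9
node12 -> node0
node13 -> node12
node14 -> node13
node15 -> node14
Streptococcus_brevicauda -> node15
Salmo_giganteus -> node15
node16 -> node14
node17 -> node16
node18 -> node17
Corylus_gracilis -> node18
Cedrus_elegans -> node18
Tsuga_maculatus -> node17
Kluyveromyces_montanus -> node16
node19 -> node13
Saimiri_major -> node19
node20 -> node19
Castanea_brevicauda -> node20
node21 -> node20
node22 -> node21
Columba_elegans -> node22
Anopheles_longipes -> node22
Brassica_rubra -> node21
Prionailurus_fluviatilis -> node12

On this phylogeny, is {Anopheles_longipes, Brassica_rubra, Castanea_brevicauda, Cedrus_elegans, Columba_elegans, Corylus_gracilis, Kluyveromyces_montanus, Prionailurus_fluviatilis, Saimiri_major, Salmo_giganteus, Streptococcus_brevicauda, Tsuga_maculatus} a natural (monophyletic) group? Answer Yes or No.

Yes

The most recent common ancestor of these taxa subtends ((((Streptococcus_brevicauda,Salmo_giganteus),(((Corylus_gracilis,Cedrus_elegans),Tsuga_maculatus),Kluyveromyces_montanus)),(Saimiri_major,(Castanea_brevicauda,((Columba_elegans,Anopheles_longipes),Brassica_rubra)))),Prionailurus_fluviatilis).
That clade has exactly 12 tips — every listed taxon and nothing else — so the group is monophyletic.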